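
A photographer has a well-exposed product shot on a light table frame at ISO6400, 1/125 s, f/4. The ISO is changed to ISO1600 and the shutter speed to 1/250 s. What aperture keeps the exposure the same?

ISO: 6400 → 3200 → 1600 — 2 stops lower (darker).
Shutter speed: 1/125 → 1/250 — 1 stop faster (darker).
Net change so far: 3 stops darker. Offset with the aperture: f/4 → f/2.8 → f/2 → f/1.4.

f/1.4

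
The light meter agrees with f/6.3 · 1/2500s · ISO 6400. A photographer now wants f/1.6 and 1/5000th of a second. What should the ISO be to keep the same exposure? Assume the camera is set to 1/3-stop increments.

ISO 800

Aperture: f/6.3 → f/5.6 → f/5 → f/4.5 → f/4 → f/3.5 → f/3.2 → f/2.8 → f/2.5 → f/2.2 → f/2 → f/1.8 → f/1.6 — 4 stops opened up (brighter).
Shutter speed: 1/2500 → 1/3200 → 1/4000 → 1/5000 — 1 stop faster (darker).
Net change so far: 3 stops brighter. Offset with the ISO: 6400 → 5000 → 4000 → 3200 → 2500 → 2000 → 1600 → 1250 → 1000 → 800.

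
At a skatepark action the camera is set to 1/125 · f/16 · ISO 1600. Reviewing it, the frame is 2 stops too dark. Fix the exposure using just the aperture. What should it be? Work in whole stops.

f/8

Underexposed by 2 stops → need 2 stops brighter.
Aperture: f/16 → f/11 → f/8.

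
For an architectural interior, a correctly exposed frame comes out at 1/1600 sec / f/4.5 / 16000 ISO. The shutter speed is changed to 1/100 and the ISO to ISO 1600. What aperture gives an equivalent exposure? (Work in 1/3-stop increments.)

f/5.6

Shutter speed: 1/1600 → 1/1250 → 1/1000 → 1/800 → 1/640 → 1/500 → 1/400 → 1/320 → 1/250 → 1/200 → 1/160 → 1/125 → 1/100 — 4 stops slower (brighter).
ISO: 16000 → 12800 → 10000 → 8000 → 6400 → 5000 → 4000 → 3200 → 2500 → 2000 → 1600 — 3 1/3 stops dropped (darker).
Net change so far: 2/3 stop brighter. Offset with the aperture: f/4.5 → f/5 → f/5.6.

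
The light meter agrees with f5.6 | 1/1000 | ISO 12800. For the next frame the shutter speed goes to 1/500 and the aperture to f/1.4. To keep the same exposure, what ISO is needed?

ISO 400

Shutter speed: 1/1000 → 1/500 — 1 stop slower (brighter).
Aperture: f/5.6 → f/4 → f/2.8 → f/2 → f/1.4 — 4 stops opened up (brighter).
Net change so far: 5 stops brighter. Offset with the ISO: 12800 → 6400 → 3200 → 1600 → 800 → 400.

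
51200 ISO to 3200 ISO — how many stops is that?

51200 → 25600 → 12800 → 6400 → 3200 — count the steps: 4 stops.

4 stops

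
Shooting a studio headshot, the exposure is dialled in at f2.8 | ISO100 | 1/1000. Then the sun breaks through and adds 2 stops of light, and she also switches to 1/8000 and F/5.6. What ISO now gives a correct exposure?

ISO 800

Scene light: 2 stops brighter.
Shutter speed: 1/1000 → 1/2000 → 1/4000 → 1/8000 — 3 stops faster (darker).
Aperture: f/2.8 → f/4 → f/5.6 — 2 stops stopped down (darker).
Net so far: 3 stops darker. ISO: 100 → 200 → 400 → 800.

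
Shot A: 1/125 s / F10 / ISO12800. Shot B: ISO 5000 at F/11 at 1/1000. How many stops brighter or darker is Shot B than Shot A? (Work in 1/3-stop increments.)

4 2/3 stops darker

Aperture: f/10 → f/11 — 1/3 stop stopped down (darker).
Shutter speed: 1/125 → 1/160 → 1/200 → 1/250 → 1/320 → 1/400 → 1/500 → 1/640 → 1/800 → 1/1000 — 3 stops faster (darker).
ISO: 12800 → 10000 → 8000 → 6400 → 5000 — 1 1/3 stops lower (darker).
Net: −1/3 −3 −1 1/3 = −4 2/3 stops.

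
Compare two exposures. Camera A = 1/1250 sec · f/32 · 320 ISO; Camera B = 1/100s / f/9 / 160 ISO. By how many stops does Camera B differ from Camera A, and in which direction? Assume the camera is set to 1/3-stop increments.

Aperture: f/32 → f/29 → f/25 → f/22 → f/20 → f/18 → f/16 → f/14 → f/13 → f/11 → f/10 → f/9 — 3 2/3 stops larger aperture (brighter).
Shutter speed: 1/1250 → 1/1000 → 1/800 → 1/640 → 1/500 → 1/400 → 1/320 → 1/250 → 1/200 → 1/160 → 1/125 → 1/100 — 3 2/3 stops slower (brighter).
ISO: 320 → 250 → 200 → 160 — 1 stop lower (darker).
Net: +3 2/3 +3 2/3 −1 = +6 1/3 stops.

6 1/3 stops brighter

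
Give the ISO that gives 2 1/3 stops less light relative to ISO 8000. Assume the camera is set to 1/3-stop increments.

ISO 1600

ISO: 8000 → 6400 → 5000 → 4000 → 3200 → 2500 → 2000 → 1600 — 2 1/3 stops dropped (darker).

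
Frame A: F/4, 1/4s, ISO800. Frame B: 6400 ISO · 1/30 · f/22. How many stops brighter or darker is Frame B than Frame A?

5 stops darker

Aperture: f/4 → f/5.6 → f/8 → f/11 → f/16 → f/22 — 5 stops smaller aperture (darker).
Shutter speed: 1/4 → 1/8 → 1/15 → 1/30 — 3 stops shorter (darker).
ISO: 800 → 1600 → 3200 → 6400 — 3 stops raised (brighter).
Net: −5 −3 +3 = −5 stops.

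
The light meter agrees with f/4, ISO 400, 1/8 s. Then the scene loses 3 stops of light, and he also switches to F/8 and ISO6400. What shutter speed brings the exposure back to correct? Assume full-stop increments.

1/4s

Scene light: 3 stops darker.
Aperture: f/4 → f/5.6 → f/8 — 2 stops smaller aperture (darker).
ISO: 400 → 800 → 1600 → 3200 → 6400 — 4 stops raised (brighter).
Net so far: 1 stop darker. Shutter speed: 1/8 → 1/4.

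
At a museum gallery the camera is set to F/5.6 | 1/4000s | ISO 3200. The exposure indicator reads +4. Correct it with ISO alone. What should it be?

Overexposed by 4 stops → need 4 stops darker.
ISO: 3200 → 1600 → 800 → 400 → 200.

ISO 200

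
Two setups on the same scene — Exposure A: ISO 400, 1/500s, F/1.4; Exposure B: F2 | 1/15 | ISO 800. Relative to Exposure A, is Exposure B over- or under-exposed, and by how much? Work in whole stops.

Aperture: f/1.4 → f/2 — 1 stop smaller aperture (darker).
Shutter speed: 1/500 → 1/250 → 1/125 → 1/60 → 1/30 → 1/15 — 5 stops longer (brighter).
ISO: 400 → 800 — 1 stop raised (brighter).
Net: −1 +5 +1 = +5 stops.

5 stops brighter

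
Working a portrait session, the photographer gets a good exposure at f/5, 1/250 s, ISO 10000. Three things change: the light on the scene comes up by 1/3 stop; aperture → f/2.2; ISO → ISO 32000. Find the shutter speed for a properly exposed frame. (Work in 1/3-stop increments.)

Scene light: 1/3 stop brighter.
Aperture: f/5 → f/4.5 → f/4 → f/3.5 → f/3.2 → f/2.8 → f/2.5 → f/2.2 — 2 1/3 stops opened up (brighter).
ISO: 10000 → 12800 → 16000 → 20000 → 25600 → 32000 — 1 2/3 stops raised (brighter).
Net so far: 4 1/3 stops brighter. Shutter speed: 1/250 → 1/320 → 1/400 → 1/500 → 1/640 → 1/800 → 1/1000 → 1/1250 → 1/1600 → 1/2000 → 1/2500 → 1/3200 → 1/4000 → 1/5000.

1/5000s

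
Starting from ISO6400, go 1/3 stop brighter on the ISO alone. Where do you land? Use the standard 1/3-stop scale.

ISO 8000

ISO: 6400 → 8000 — 1/3 stop higher (brighter).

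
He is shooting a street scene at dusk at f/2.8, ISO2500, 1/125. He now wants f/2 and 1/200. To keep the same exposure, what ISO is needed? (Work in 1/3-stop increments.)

Aperture: f/2.8 → f/2.5 → f/2.2 → f/2 — 1 stop opened up (brighter).
Shutter speed: 1/125 → 1/160 → 1/200 — 2/3 stop faster (darker).
Net change so far: 1/3 stop brighter. Offset with the ISO: 2500 → 2000.

ISO 2000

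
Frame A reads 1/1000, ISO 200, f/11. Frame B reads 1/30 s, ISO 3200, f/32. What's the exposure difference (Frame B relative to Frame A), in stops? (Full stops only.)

6 stops brighter

Aperture: f/11 → f/16 → f/22 → f/32 — 3 stops stopped down (darker).
Shutter speed: 1/1000 → 1/500 → 1/250 → 1/125 → 1/60 → 1/30 — 5 stops longer (brighter).
ISO: 200 → 400 → 800 → 1600 → 3200 — 4 stops raised (brighter).
Net: −3 +5 +4 = +6 stops.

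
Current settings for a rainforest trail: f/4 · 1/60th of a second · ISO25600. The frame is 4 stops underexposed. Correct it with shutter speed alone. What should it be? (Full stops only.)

1/4s

Underexposed by 4 stops → need 4 stops brighter.
Shutter speed: 1/60 → 1/30 → 1/15 → 1/8 → 1/4.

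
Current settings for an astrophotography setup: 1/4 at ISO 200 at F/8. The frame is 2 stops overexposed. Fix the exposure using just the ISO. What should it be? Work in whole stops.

ISO 50

Overexposed by 2 stops → need 2 stops darker.
ISO: 200 → 100 → 50.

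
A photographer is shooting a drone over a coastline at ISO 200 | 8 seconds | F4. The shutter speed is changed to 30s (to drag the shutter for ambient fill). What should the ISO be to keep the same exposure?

Shutter speed: 8 → 15 → 30 — 2 stops slower (brighter).
Need 2 stops darker from the ISO: 200 → 100 → 50.

ISO 50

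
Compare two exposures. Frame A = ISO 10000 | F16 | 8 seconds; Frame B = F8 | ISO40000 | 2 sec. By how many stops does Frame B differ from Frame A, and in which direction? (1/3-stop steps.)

Aperture: f/16 → f/14 → f/13 → f/11 → f/10 → f/9 → f/8 — 2 stops wider (brighter).
Shutter speed: 8 → 6 → 5 → 4 → 3.2 → 2.5 → 2 — 2 stops shorter (darker).
ISO: 10000 → 12800 → 16000 → 20000 → 25600 → 32000 → 40000 — 2 stops raised (brighter).
Net: +2 −2 +2 = +2 stops.

2 stops brighter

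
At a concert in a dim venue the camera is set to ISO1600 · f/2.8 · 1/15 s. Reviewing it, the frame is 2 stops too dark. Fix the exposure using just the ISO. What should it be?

Underexposed by 2 stops → need 2 stops brighter.
ISO: 1600 → 3200 → 6400.

ISO 6400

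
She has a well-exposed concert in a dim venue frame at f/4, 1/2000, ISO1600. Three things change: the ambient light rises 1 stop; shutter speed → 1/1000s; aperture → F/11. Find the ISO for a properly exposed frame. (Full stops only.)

ISO 3200

Scene light: 1 stop brighter.
Shutter speed: 1/2000 → 1/1000 — 1 stop longer (brighter).
Aperture: f/4 → f/5.6 → f/8 → f/11 — 3 stops smaller aperture (darker).
Net so far: 1 stop darker. ISO: 1600 → 3200.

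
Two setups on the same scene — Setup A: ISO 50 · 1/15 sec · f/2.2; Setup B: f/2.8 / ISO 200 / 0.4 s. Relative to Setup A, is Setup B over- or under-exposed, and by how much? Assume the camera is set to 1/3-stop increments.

Aperture: f/2.2 → f/2.5 → f/2.8 — 2/3 stop stopped down (darker).
Shutter speed: 1/15 → 1/13 → 1/10 → 1/8 → 1/6 → 1/5 → 1/4 → 0.3 → 0.4 — 2 2/3 stops longer (brighter).
ISO: 50 → 64 → 80 → 100 → 125 → 160 → 200 — 2 stops raised (brighter).
Net: −2/3 +2 2/3 +2 = +4 stops.

4 stops brighter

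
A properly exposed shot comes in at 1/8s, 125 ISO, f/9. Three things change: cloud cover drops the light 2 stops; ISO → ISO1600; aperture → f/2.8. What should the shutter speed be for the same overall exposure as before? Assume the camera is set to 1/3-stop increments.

Scene light: 2 stops darker.
ISO: 125 → 160 → 200 → 250 → 320 → 400 → 500 → 640 → 800 → 1000 → 1250 → 1600 — 3 2/3 stops higher (brighter).
Aperture: f/9 → f/8 → f/7.1 → f/6.3 → f/5.6 → f/5 → f/4.5 → f/4 → f/3.5 → f/3.2 → f/2.8 — 3 1/3 stops opened up (brighter).
Net so far: 5 stops brighter. Shutter speed: 1/8 → 1/10 → 1/13 → 1/15 → 1/20 → 1/25 → 1/30 → 1/40 → 1/50 → 1/60 → 1/80 → 1/100 → 1/125 → 1/160 → 1/200 → 1/250.

1/250s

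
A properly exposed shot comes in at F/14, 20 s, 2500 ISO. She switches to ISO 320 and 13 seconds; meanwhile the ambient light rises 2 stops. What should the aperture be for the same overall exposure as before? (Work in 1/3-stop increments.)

Scene light: 2 stops brighter.
ISO: 2500 → 2000 → 1600 → 1250 → 1000 → 800 → 640 → 500 → 400 → 320 — 3 stops lower (darker).
Shutter speed: 20 → 15 → 13 — 2/3 stop faster (darker).
Net so far: 1 2/3 stops darker. Aperture: f/14 → f/13 → f/11 → f/10 → f/9 → f/8.

f/8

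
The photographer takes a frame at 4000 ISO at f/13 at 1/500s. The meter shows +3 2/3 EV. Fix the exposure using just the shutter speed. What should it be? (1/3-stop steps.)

1/6400s

Overexposed by 3 2/3 stops → need 3 2/3 stops darker.
Shutter speed: 1/500 → 1/640 → 1/800 → 1/1000 → 1/1250 → 1/1600 → 1/2000 → 1/2500 → 1/3200 → 1/4000 → 1/5000 → 1/6400.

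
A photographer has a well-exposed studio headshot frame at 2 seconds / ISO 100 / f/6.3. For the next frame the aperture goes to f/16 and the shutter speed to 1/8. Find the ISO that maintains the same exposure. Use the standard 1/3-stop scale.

ISO 10000

Aperture: f/6.3 → f/7.1 → f/8 → f/9 → f/10 → f/11 → f/13 → f/14 → f/16 — 2 2/3 stops smaller aperture (darker).
Shutter speed: 2 → 1.6 → 1.3 → 1 → 0.8 → 0.6 → 0.5 → 0.4 → 0.3 → 1/4 → 1/5 → 1/6 → 1/8 — 4 stops faster (darker).
Net change so far: 6 2/3 stops darker. Offset with the ISO: 100 → 125 → 160 → 200 → 250 → 320 → 400 → 500 → 640 → 800 → 1000 → 1250 → 1600 → 2000 → 2500 → 3200 → 4000 → 5000 → 6400 → 8000 → 10000.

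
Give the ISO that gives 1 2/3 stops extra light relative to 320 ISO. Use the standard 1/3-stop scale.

ISO: 320 → 400 → 500 → 640 → 800 → 1000 — 1 2/3 stops raised (brighter).

ISO 1000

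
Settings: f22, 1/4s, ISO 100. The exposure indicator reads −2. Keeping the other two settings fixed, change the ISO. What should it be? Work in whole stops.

ISO 400

Underexposed by 2 stops → need 2 stops brighter.
ISO: 100 → 200 → 400.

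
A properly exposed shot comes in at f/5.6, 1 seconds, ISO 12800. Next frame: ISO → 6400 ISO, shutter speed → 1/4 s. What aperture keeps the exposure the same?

ISO: 12800 → 6400 — 1 stop dropped (darker).
Shutter speed: 1 → 1/2 → 1/4 — 2 stops faster (darker).
Net change so far: 3 stops darker. Offset with the aperture: f/5.6 → f/4 → f/2.8 → f/2.

f/2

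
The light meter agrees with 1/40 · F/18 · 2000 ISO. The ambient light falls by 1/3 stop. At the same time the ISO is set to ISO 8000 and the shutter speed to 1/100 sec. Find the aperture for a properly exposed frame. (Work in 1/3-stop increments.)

Scene light: 1/3 stop darker.
ISO: 2000 → 2500 → 3200 → 4000 → 5000 → 6400 → 8000 — 2 stops raised (brighter).
Shutter speed: 1/40 → 1/50 → 1/60 → 1/80 → 1/100 — 1 1/3 stops shorter (darker).
Net so far: 1/3 stop brighter. Aperture: f/18 → f/20.

f/20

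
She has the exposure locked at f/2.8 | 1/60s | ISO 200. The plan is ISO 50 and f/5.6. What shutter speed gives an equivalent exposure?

ISO: 200 → 100 → 50 — 2 stops lower (darker).
Aperture: f/2.8 → f/4 → f/5.6 — 2 stops narrower (darker).
Net change so far: 4 stops darker. Offset with the shutter speed: 1/60 → 1/30 → 1/15 → 1/8 → 1/4.

1/4s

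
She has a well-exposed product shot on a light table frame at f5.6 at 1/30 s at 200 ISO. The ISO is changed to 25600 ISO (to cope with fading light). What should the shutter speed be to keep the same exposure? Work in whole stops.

1/4000s

ISO: 200 → 400 → 800 → 1600 → 3200 → 6400 → 12800 → 25600 — 7 stops raised (brighter).
Need 7 stops darker from the shutter speed: 1/30 → 1/60 → 1/125 → 1/250 → 1/500 → 1/1000 → 1/2000 → 1/4000.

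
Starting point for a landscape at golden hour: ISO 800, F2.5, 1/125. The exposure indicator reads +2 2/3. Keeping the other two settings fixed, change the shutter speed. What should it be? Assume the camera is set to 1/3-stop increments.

1/800s

Overexposed by 2 2/3 stops → need 2 2/3 stops darker.
Shutter speed: 1/125 → 1/160 → 1/200 → 1/250 → 1/320 → 1/400 → 1/500 → 1/640 → 1/800.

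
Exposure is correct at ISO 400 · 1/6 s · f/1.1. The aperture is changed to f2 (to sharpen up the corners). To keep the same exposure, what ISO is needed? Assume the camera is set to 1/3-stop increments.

ISO 1250

Aperture: f/1.1 → f/1.2 → f/1.4 → f/1.6 → f/1.8 → f/2 — 1 2/3 stops narrower (darker).
Need 1 2/3 stops brighter from the ISO: 400 → 500 → 640 → 800 → 1000 → 1250.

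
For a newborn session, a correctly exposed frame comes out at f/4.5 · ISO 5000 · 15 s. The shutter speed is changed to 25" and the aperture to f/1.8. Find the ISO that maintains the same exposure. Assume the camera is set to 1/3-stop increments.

Shutter speed: 15 → 20 → 25 — 2/3 stop longer (brighter).
Aperture: f/4.5 → f/4 → f/3.5 → f/3.2 → f/2.8 → f/2.5 → f/2.2 → f/2 → f/1.8 — 2 2/3 stops wider (brighter).
Net change so far: 3 1/3 stops brighter. Offset with the ISO: 5000 → 4000 → 3200 → 2500 → 2000 → 1600 → 1250 → 1000 → 800 → 640 → 500.

ISO 500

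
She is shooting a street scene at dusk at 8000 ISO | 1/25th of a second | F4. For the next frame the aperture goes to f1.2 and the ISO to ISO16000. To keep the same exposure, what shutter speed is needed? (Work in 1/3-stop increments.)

1/500s

Aperture: f/4 → f/3.5 → f/3.2 → f/2.8 → f/2.5 → f/2.2 → f/2 → f/1.8 → f/1.6 → f/1.4 → f/1.2 — 3 1/3 stops larger aperture (brighter).
ISO: 8000 → 10000 → 12800 → 16000 — 1 stop raised (brighter).
Net change so far: 4 1/3 stops brighter. Offset with the shutter speed: 1/25 → 1/30 → 1/40 → 1/50 → 1/60 → 1/80 → 1/100 → 1/125 → 1/160 → 1/200 → 1/250 → 1/320 → 1/400 → 1/500.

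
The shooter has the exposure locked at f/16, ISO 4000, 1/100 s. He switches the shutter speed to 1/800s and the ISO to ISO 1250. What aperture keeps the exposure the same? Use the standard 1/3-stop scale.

f/3.2

Shutter speed: 1/100 → 1/125 → 1/160 → 1/200 → 1/250 → 1/320 → 1/400 → 1/500 → 1/640 → 1/800 — 3 stops faster (darker).
ISO: 4000 → 3200 → 2500 → 2000 → 1600 → 1250 — 1 2/3 stops lower (darker).
Net change so far: 4 2/3 stops darker. Offset with the aperture: f/16 → f/14 → f/13 → f/11 → f/10 → f/9 → f/8 → f/7.1 → f/6.3 → f/5.6 → f/5 → f/4.5 → f/4 → f/3.5 → f/3.2.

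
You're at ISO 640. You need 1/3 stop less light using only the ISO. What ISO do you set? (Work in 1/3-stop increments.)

ISO: 640 → 500 — 1/3 stop dropped (darker).

ISO 500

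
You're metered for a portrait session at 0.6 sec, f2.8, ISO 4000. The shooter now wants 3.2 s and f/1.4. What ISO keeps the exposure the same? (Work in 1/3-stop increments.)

Shutter speed: 0.6 → 0.8 → 1 → 1.3 → 1.6 → 2 → 2.5 → 3.2 — 2 1/3 stops slower (brighter).
Aperture: f/2.8 → f/2.5 → f/2.2 → f/2 → f/1.8 → f/1.6 → f/1.4 — 2 stops wider (brighter).
Net change so far: 4 1/3 stops brighter. Offset with the ISO: 4000 → 3200 → 2500 → 2000 → 1600 → 1250 → 1000 → 800 → 640 → 500 → 400 → 320 → 250 → 200.

ISO 200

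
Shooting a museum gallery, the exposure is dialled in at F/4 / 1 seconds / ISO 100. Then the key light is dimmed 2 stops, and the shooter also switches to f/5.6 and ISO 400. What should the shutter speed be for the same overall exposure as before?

Scene light: 2 stops darker.
Aperture: f/4 → f/5.6 — 1 stop stopped down (darker).
ISO: 100 → 200 → 400 — 2 stops raised (brighter).
Net so far: 1 stop darker. Shutter speed: 1 → 2.

2 s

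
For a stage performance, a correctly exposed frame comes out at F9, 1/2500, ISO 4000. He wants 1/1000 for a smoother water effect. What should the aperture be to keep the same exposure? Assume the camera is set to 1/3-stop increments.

f/14

Shutter speed: 1/2500 → 1/2000 → 1/1600 → 1/1250 → 1/1000 — 1 1/3 stops slower (brighter).
Need 1 1/3 stops darker from the aperture: f/9 → f/10 → f/11 → f/13 → f/14.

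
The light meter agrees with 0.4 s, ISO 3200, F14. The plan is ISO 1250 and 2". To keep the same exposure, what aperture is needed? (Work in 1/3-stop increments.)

f/20

ISO: 3200 → 2500 → 2000 → 1600 → 1250 — 1 1/3 stops lower (darker).
Shutter speed: 0.4 → 0.5 → 0.6 → 0.8 → 1 → 1.3 → 1.6 → 2 — 2 1/3 stops slower (brighter).
Net change so far: 1 stop brighter. Offset with the aperture: f/14 → f/16 → f/18 → f/20.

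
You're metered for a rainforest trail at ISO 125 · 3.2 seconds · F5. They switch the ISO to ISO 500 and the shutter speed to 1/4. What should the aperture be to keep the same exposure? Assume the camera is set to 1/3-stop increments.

ISO: 125 → 160 → 200 → 250 → 320 → 400 → 500 — 2 stops higher (brighter).
Shutter speed: 3.2 → 2.5 → 2 → 1.6 → 1.3 → 1 → 0.8 → 0.6 → 0.5 → 0.4 → 0.3 → 1/4 — 3 2/3 stops shorter (darker).
Net change so far: 1 2/3 stops darker. Offset with the aperture: f/5 → f/4.5 → f/4 → f/3.5 → f/3.2 → f/2.8.

f/2.8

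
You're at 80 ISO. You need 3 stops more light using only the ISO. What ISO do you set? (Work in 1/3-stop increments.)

ISO: 80 → 100 → 125 → 160 → 200 → 250 → 320 → 400 → 500 → 640 — 3 stops higher (brighter).

ISO 640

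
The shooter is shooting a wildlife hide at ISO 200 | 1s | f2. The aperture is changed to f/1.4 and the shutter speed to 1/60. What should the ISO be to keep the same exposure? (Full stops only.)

ISO 6400

Aperture: f/2 → f/1.4 — 1 stop wider (brighter).
Shutter speed: 1 → 1/2 → 1/4 → 1/8 → 1/15 → 1/30 → 1/60 — 6 stops faster (darker).
Net change so far: 5 stops darker. Offset with the ISO: 200 → 400 → 800 → 1600 → 3200 → 6400.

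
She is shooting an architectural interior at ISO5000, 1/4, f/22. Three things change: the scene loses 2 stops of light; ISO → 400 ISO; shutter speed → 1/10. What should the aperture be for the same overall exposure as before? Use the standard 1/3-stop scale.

f/2

Scene light: 2 stops darker.
ISO: 5000 → 4000 → 3200 → 2500 → 2000 → 1600 → 1250 → 1000 → 800 → 640 → 500 → 400 — 3 2/3 stops lower (darker).
Shutter speed: 1/4 → 1/5 → 1/6 → 1/8 → 1/10 — 1 1/3 stops faster (darker).
Net so far: 7 stops darker. Aperture: f/22 → f/20 → f/18 → f/16 → f/14 → f/13 → f/11 → f/10 → f/9 → f/8 → f/7.1 → f/6.3 → f/5.6 → f/5 → f/4.5 → f/4 → f/3.5 → f/3.2 → f/2.8 → f/2.5 → f/2.2 → f/2.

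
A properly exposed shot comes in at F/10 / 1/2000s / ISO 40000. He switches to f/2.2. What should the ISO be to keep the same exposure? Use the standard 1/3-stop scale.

Aperture: f/10 → f/9 → f/8 → f/7.1 → f/6.3 → f/5.6 → f/5 → f/4.5 → f/4 → f/3.5 → f/3.2 → f/2.8 → f/2.5 → f/2.2 — 4 1/3 stops opened up (brighter).
Need 4 1/3 stops darker from the ISO: 40000 → 32000 → 25600 → 20000 → 16000 → 12800 → 10000 → 8000 → 6400 → 5000 → 4000 → 3200 → 2500 → 2000.

ISO 2000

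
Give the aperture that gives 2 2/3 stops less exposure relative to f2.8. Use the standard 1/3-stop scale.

Aperture: f/2.8 → f/3.2 → f/3.5 → f/4 → f/4.5 → f/5 → f/5.6 → f/6.3 → f/7.1 — 2 2/3 stops smaller aperture (darker).

f/7.1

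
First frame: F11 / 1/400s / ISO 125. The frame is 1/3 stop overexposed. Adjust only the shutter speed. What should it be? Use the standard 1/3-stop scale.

Overexposed by 1/3 stop → need 1/3 stop darker.
Shutter speed: 1/400 → 1/500.

1/500s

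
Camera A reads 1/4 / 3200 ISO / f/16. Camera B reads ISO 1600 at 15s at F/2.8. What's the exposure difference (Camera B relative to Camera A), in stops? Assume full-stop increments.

Aperture: f/16 → f/11 → f/8 → f/5.6 → f/4 → f/2.8 — 5 stops wider (brighter).
Shutter speed: 1/4 → 1/2 → 1 → 2 → 4 → 8 → 15 — 6 stops slower (brighter).
ISO: 3200 → 1600 — 1 stop lower (darker).
Net: +5 +6 −1 = +10 stops.

10 stops brighter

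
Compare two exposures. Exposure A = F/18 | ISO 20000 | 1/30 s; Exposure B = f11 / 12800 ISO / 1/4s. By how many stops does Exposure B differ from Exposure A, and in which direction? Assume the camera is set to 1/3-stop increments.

Aperture: f/18 → f/16 → f/14 → f/13 → f/11 — 1 1/3 stops opened up (brighter).
Shutter speed: 1/30 → 1/25 → 1/20 → 1/15 → 1/13 → 1/10 → 1/8 → 1/6 → 1/5 → 1/4 — 3 stops slower (brighter).
ISO: 20000 → 16000 → 12800 — 2/3 stop lower (darker).
Net: +1 1/3 +3 −2/3 = +3 2/3 stops.

3 2/3 stops brighter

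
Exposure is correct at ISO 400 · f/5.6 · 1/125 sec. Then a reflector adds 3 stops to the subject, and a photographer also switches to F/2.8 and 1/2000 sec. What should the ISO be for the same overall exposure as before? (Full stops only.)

Scene light: 3 stops brighter.
Aperture: f/5.6 → f/4 → f/2.8 — 2 stops opened up (brighter).
Shutter speed: 1/125 → 1/250 → 1/500 → 1/1000 → 1/2000 — 4 stops faster (darker).
Net so far: 1 stop brighter. ISO: 400 → 200.

ISO 200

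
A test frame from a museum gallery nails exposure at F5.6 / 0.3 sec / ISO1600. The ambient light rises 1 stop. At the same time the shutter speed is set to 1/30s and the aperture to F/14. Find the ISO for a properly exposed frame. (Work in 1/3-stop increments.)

Scene light: 1 stop brighter.
Shutter speed: 0.3 → 1/4 → 1/5 → 1/6 → 1/8 → 1/10 → 1/13 → 1/15 → 1/20 → 1/25 → 1/30 — 3 1/3 stops faster (darker).
Aperture: f/5.6 → f/6.3 → f/7.1 → f/8 → f/9 → f/10 → f/11 → f/13 → f/14 — 2 2/3 stops stopped down (darker).
Net so far: 5 stops darker. ISO: 1600 → 2000 → 2500 → 3200 → 4000 → 5000 → 6400 → 8000 → 10000 → 12800 → 16000 → 20000 → 25600 → 32000 → 40000 → 51200.

ISO 51200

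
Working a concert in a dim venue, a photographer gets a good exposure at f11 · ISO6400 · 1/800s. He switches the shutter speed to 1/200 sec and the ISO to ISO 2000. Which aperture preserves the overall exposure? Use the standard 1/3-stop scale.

Shutter speed: 1/800 → 1/640 → 1/500 → 1/400 → 1/320 → 1/250 → 1/200 — 2 stops slower (brighter).
ISO: 6400 → 5000 → 4000 → 3200 → 2500 → 2000 — 1 2/3 stops lower (darker).
Net change so far: 1/3 stop brighter. Offset with the aperture: f/11 → f/13.

f/13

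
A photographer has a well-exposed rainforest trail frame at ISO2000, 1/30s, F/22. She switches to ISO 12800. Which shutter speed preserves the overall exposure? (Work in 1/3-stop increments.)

1/200s

ISO: 2000 → 2500 → 3200 → 4000 → 5000 → 6400 → 8000 → 10000 → 12800 — 2 2/3 stops higher (brighter).
Need 2 2/3 stops darker from the shutter speed: 1/30 → 1/40 → 1/50 → 1/60 → 1/80 → 1/100 → 1/125 → 1/160 → 1/200.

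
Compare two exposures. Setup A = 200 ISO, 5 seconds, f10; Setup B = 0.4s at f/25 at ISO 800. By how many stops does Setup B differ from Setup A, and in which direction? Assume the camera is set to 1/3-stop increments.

Aperture: f/10 → f/11 → f/13 → f/14 → f/16 → f/18 → f/20 → f/22 → f/25 — 2 2/3 stops smaller aperture (darker).
Shutter speed: 5 → 4 → 3.2 → 2.5 → 2 → 1.6 → 1.3 → 1 → 0.8 → 0.6 → 0.5 → 0.4 — 3 2/3 stops faster (darker).
ISO: 200 → 250 → 320 → 400 → 500 → 640 → 800 — 2 stops raised (brighter).
Net: −2 2/3 −3 2/3 +2 = −4 1/3 stops.

4 1/3 stops darker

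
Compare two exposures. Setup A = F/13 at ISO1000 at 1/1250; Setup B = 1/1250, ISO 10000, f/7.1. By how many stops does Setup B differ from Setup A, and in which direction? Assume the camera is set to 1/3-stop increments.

Aperture: f/13 → f/11 → f/10 → f/9 → f/8 → f/7.1 — 1 2/3 stops opened up (brighter).
Shutter speed: unchanged.
ISO: 1000 → 1250 → 1600 → 2000 → 2500 → 3200 → 4000 → 5000 → 6400 → 8000 → 10000 — 3 1/3 stops higher (brighter).
Net: +1 2/3 +3 1/3 = +5 stops.

5 stops brighter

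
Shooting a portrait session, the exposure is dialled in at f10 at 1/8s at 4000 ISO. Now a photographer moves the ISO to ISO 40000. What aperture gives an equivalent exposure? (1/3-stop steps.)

f/32

ISO: 4000 → 5000 → 6400 → 8000 → 10000 → 12800 → 16000 → 20000 → 25600 → 32000 → 40000 — 3 1/3 stops higher (brighter).
Need 3 1/3 stops darker from the aperture: f/10 → f/11 → f/13 → f/14 → f/16 → f/18 → f/20 → f/22 → f/25 → f/29 → f/32.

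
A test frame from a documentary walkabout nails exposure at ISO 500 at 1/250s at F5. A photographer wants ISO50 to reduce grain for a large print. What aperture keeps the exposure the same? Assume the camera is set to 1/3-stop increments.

f/1.6

ISO: 500 → 400 → 320 → 250 → 200 → 160 → 125 → 100 → 80 → 64 → 50 — 3 1/3 stops dropped (darker).
Need 3 1/3 stops brighter from the aperture: f/5 → f/4.5 → f/4 → f/3.5 → f/3.2 → f/2.8 → f/2.5 → f/2.2 → f/2 → f/1.8 → f/1.6.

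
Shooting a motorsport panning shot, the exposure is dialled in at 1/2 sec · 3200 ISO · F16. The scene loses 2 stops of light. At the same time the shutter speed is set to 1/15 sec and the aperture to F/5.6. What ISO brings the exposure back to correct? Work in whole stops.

ISO 12800

Scene light: 2 stops darker.
Shutter speed: 1/2 → 1/4 → 1/8 → 1/15 — 3 stops shorter (darker).
Aperture: f/16 → f/11 → f/8 → f/5.6 — 3 stops larger aperture (brighter).
Net so far: 2 stops darker. ISO: 3200 → 6400 → 12800.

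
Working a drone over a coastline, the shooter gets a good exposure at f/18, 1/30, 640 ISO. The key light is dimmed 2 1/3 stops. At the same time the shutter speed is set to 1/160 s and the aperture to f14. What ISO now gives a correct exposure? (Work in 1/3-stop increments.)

ISO 10000

Scene light: 2 1/3 stops darker.
Shutter speed: 1/30 → 1/40 → 1/50 → 1/60 → 1/80 → 1/100 → 1/125 → 1/160 — 2 1/3 stops faster (darker).
Aperture: f/18 → f/16 → f/14 — 2/3 stop opened up (brighter).
Net so far: 4 stops darker. ISO: 640 → 800 → 1000 → 1250 → 1600 → 2000 → 2500 → 3200 → 4000 → 5000 → 6400 → 8000 → 10000.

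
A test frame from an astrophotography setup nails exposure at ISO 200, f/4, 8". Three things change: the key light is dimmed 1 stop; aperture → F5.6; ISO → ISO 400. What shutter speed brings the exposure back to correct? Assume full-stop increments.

15 s

Scene light: 1 stop darker.
Aperture: f/4 → f/5.6 — 1 stop narrower (darker).
ISO: 200 → 400 — 1 stop higher (brighter).
Net so far: 1 stop darker. Shutter speed: 8 → 15.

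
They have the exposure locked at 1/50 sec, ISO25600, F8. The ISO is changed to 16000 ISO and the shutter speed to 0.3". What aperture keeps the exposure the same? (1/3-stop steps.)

ISO: 25600 → 20000 → 16000 — 2/3 stop lower (darker).
Shutter speed: 1/50 → 1/40 → 1/30 → 1/25 → 1/20 → 1/15 → 1/13 → 1/10 → 1/8 → 1/6 → 1/5 → 1/4 → 0.3 — 4 stops longer (brighter).
Net change so far: 3 1/3 stops brighter. Offset with the aperture: f/8 → f/9 → f/10 → f/11 → f/13 → f/14 → f/16 → f/18 → f/20 → f/22 → f/25.

f/25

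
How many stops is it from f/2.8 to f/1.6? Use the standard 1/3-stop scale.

1 2/3 stops

f/2.8 → f/2.5 → f/2.2 → f/2 → f/1.8 → f/1.6 — count the steps: 5 third-stops = 1 2/3 stops.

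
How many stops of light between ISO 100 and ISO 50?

1 stop

100 → 50 — count the steps: 1 stop.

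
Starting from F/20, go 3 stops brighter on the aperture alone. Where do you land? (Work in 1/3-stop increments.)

f/7.1

Aperture: f/20 → f/18 → f/16 → f/14 → f/13 → f/11 → f/10 → f/9 → f/8 → f/7.1 — 3 stops wider (brighter).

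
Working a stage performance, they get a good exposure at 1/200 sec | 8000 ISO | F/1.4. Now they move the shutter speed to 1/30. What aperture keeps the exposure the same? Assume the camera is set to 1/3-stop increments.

f/3.5

Shutter speed: 1/200 → 1/160 → 1/125 → 1/100 → 1/80 → 1/60 → 1/50 → 1/40 → 1/30 — 2 2/3 stops slower (brighter).
Need 2 2/3 stops darker from the aperture: f/1.4 → f/1.6 → f/1.8 → f/2 → f/2.2 → f/2.5 → f/2.8 → f/3.2 → f/3.5.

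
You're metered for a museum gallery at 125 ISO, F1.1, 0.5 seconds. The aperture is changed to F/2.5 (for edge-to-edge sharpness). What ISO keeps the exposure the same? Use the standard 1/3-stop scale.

ISO 640

Aperture: f/1.1 → f/1.2 → f/1.4 → f/1.6 → f/1.8 → f/2 → f/2.2 → f/2.5 — 2 1/3 stops narrower (darker).
Need 2 1/3 stops brighter from the ISO: 125 → 160 → 200 → 250 → 320 → 400 → 500 → 640.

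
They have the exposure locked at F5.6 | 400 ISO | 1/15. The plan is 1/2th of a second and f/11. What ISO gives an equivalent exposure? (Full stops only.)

Shutter speed: 1/15 → 1/8 → 1/4 → 1/2 — 3 stops slower (brighter).
Aperture: f/5.6 → f/8 → f/11 — 2 stops stopped down (darker).
Net change so far: 1 stop brighter. Offset with the ISO: 400 → 200.

ISO 200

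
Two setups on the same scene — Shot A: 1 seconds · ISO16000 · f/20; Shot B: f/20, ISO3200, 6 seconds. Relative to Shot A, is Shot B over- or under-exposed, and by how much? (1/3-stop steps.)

1/3 stop brighter

Aperture: unchanged.
Shutter speed: 1 → 1.3 → 1.6 → 2 → 2.5 → 3.2 → 4 → 5 → 6 — 2 2/3 stops longer (brighter).
ISO: 16000 → 12800 → 10000 → 8000 → 6400 → 5000 → 4000 → 3200 — 2 1/3 stops dropped (darker).
Net: +2 2/3 −2 1/3 = +1/3 stops.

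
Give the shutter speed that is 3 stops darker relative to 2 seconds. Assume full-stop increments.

Shutter speed: 2 → 1 → 1/2 → 1/4 — 3 stops shorter (darker).

1/4s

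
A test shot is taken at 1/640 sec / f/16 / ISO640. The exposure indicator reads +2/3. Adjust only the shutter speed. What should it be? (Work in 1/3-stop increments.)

Overexposed by 2/3 stop → need 2/3 stop darker.
Shutter speed: 1/640 → 1/800 → 1/1000.

1/1000s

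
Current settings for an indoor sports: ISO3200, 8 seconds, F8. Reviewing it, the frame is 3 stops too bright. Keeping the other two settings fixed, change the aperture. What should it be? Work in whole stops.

f/22

Overexposed by 3 stops → need 3 stops darker.
Aperture: f/8 → f/11 → f/16 → f/22.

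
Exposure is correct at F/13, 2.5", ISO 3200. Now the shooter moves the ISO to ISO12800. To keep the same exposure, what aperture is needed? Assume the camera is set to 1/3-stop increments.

ISO: 3200 → 4000 → 5000 → 6400 → 8000 → 10000 → 12800 — 2 stops higher (brighter).
Need 2 stops darker from the aperture: f/13 → f/14 → f/16 → f/18 → f/20 → f/22 → f/25.

f/25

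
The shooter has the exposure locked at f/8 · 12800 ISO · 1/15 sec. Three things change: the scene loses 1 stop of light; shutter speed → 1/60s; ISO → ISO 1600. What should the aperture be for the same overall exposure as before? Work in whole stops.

Scene light: 1 stop darker.
Shutter speed: 1/15 → 1/30 → 1/60 — 2 stops faster (darker).
ISO: 12800 → 6400 → 3200 → 1600 — 3 stops lower (darker).
Net so far: 6 stops darker. Aperture: f/8 → f/5.6 → f/4 → f/2.8 → f/2 → f/1.4 → f/1.0.

f/1.0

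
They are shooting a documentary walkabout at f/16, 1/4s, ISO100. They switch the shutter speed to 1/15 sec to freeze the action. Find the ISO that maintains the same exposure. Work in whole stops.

Shutter speed: 1/4 → 1/8 → 1/15 — 2 stops faster (darker).
Need 2 stops brighter from the ISO: 100 → 200 → 400.

ISO 400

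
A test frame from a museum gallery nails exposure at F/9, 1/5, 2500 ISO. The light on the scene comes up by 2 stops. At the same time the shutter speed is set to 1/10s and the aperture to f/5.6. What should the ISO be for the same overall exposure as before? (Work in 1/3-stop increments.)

Scene light: 2 stops brighter.
Shutter speed: 1/5 → 1/6 → 1/8 → 1/10 — 1 stop shorter (darker).
Aperture: f/9 → f/8 → f/7.1 → f/6.3 → f/5.6 — 1 1/3 stops larger aperture (brighter).
Net so far: 2 1/3 stops brighter. ISO: 2500 → 2000 → 1600 → 1250 → 1000 → 800 → 640 → 500.

ISO 500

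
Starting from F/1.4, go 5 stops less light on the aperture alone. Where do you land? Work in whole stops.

Aperture: f/1.4 → f/2 → f/2.8 → f/4 → f/5.6 → f/8 — 5 stops narrower (darker).

f/8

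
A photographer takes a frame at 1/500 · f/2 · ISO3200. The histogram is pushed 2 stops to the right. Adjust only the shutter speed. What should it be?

1/2000s

Overexposed by 2 stops → need 2 stops darker.
Shutter speed: 1/500 → 1/1000 → 1/2000.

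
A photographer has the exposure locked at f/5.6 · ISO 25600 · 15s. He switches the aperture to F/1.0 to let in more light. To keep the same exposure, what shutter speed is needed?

1/2s

Aperture: f/5.6 → f/4 → f/2.8 → f/2 → f/1.4 → f/1.0 — 5 stops larger aperture (brighter).
Need 5 stops darker from the shutter speed: 15 → 8 → 4 → 2 → 1 → 1/2.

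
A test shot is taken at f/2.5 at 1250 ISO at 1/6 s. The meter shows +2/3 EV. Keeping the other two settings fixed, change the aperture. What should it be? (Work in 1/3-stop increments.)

Overexposed by 2/3 stop → need 2/3 stop darker.
Aperture: f/2.5 → f/2.8 → f/3.2.

f/3.2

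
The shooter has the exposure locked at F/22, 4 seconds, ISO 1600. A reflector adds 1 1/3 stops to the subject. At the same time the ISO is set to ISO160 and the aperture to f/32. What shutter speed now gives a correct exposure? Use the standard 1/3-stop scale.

Scene light: 1 1/3 stops brighter.
ISO: 1600 → 1250 → 1000 → 800 → 640 → 500 → 400 → 320 → 250 → 200 → 160 — 3 1/3 stops lower (darker).
Aperture: f/22 → f/25 → f/29 → f/32 — 1 stop smaller aperture (darker).
Net so far: 3 stops darker. Shutter speed: 4 → 5 → 6 → 8 → 10 → 13 → 15 → 20 → 25 → 30.

30 s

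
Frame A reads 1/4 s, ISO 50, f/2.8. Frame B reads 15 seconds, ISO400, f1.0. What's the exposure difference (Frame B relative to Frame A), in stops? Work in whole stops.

12 stops brighter

Aperture: f/2.8 → f/2 → f/1.4 → f/1.0 — 3 stops wider (brighter).
Shutter speed: 1/4 → 1/2 → 1 → 2 → 4 → 8 → 15 — 6 stops slower (brighter).
ISO: 50 → 100 → 200 → 400 — 3 stops raised (brighter).
Net: +3 +6 +3 = +12 stops.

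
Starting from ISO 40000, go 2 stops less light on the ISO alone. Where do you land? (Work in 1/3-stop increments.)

ISO 10000

ISO: 40000 → 32000 → 25600 → 20000 → 16000 → 12800 → 10000 — 2 stops lower (darker).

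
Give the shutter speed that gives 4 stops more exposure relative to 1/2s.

8 s

Shutter speed: 1/2 → 1 → 2 → 4 → 8 — 4 stops longer (brighter).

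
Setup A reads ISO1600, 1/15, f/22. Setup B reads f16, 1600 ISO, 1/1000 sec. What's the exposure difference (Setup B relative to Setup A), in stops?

Aperture: f/22 → f/16 — 1 stop larger aperture (brighter).
Shutter speed: 1/15 → 1/30 → 1/60 → 1/125 → 1/250 → 1/500 → 1/1000 — 6 stops shorter (darker).
ISO: unchanged.
Net: +1 −6 = −5 stops.

5 stops darker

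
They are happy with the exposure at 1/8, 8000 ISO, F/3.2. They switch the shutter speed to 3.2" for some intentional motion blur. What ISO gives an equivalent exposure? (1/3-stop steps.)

Shutter speed: 1/8 → 1/6 → 1/5 → 1/4 → 0.3 → 0.4 → 0.5 → 0.6 → 0.8 → 1 → 1.3 → 1.6 → 2 → 2.5 → 3.2 — 4 2/3 stops slower (brighter).
Need 4 2/3 stops darker from the ISO: 8000 → 6400 → 5000 → 4000 → 3200 → 2500 → 2000 → 1600 → 1250 → 1000 → 800 → 640 → 500 → 400 → 320.

ISO 320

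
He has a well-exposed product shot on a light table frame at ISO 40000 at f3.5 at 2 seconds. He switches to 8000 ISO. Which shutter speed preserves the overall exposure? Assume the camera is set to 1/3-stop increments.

10 s

ISO: 40000 → 32000 → 25600 → 20000 → 16000 → 12800 → 10000 → 8000 — 2 1/3 stops lower (darker).
Need 2 1/3 stops brighter from the shutter speed: 2 → 2.5 → 3.2 → 4 → 5 → 6 → 8 → 10.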